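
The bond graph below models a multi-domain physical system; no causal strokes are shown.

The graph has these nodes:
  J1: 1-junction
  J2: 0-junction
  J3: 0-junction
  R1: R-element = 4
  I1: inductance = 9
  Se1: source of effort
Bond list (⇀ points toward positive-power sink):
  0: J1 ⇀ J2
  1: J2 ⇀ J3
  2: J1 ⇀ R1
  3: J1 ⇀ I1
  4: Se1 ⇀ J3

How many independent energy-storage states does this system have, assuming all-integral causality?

b4 stroke→J3  (source Se1 imposes e)
b1 stroke→J2  (J3 effort already set via bond 4)
b0 stroke→J1  (0-jn J2 has e-setter on 1)
b3 stroke→I1  (prefer integral on I1)
b2 stroke→J1  (J1 flow already set via bond 3)

1  (I1 all integral)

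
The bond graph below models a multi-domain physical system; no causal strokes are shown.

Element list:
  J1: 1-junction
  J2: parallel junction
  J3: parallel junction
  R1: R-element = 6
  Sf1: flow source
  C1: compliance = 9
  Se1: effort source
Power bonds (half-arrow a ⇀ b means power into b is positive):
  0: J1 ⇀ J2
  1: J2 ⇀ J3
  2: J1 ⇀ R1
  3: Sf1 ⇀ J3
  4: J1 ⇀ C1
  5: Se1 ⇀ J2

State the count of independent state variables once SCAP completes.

1  (C1 all integral)

β3 →Sf1  (Sf1: flow source, stroke at near end)
β5 →J2  (Se1 fixes effort; stroke away)
β0 →J1  (J2 effort already set via bond 5)
β1 →J3  (J2 effort already set via bond 5)
β4 →J1  (C1: C, integral causality)
β2 →R1  (J1 needs exactly one f-in)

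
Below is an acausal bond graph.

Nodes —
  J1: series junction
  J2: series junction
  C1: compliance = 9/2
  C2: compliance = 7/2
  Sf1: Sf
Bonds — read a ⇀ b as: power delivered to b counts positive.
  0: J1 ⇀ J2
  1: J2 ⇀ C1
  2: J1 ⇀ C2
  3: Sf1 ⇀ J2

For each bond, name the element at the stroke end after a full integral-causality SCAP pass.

bond 3 |Sf1  (Sf1 fixes flow; stroke at Sf1)
bond 0 |J2  (J2 flow already set via bond 3)
bond 1 |J2  (J2: bond 3 brought flow, rest push out)
bond 2 |J1  (J1: bond 0 brought flow, rest push out)

bond 0 |J2
bond 1 |J2
bond 2 |J1
bond 3 |Sf1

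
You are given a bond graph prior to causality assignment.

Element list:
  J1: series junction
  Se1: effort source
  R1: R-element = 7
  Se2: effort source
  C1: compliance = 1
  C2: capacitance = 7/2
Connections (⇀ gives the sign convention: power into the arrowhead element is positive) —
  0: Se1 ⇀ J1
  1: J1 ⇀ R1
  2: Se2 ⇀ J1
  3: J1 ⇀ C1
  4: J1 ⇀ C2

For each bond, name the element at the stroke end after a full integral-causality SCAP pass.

β0 →J1  (source Se1 imposes e)
β2 →J1  (source Se2 imposes e)
β3 →J1  (C1 outputs effort q/C1)
β4 →J1  (prefer integral on C2)
β1 →R1  (J1: last free bond brings flow in)

b0 |J1
b1 |R1
b2 |J1
b3 |J1
b4 |J1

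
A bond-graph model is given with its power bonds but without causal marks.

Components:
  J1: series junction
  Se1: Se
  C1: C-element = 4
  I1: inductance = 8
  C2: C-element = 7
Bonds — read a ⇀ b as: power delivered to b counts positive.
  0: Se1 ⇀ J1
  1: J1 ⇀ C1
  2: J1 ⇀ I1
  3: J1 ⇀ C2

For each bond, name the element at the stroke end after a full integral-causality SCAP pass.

b0 stroke at J1  (Se1 (Se) sets effort on bond)
b1 stroke at J1  (C1: C, integral causality)
b2 stroke at I1  (I1: I, integral causality)
b3 stroke at J1  (common-f at J1 fixed by 2)

bond 0 stroke→J1
bond 1 stroke→J1
bond 2 stroke→I1
bond 3 stroke→J1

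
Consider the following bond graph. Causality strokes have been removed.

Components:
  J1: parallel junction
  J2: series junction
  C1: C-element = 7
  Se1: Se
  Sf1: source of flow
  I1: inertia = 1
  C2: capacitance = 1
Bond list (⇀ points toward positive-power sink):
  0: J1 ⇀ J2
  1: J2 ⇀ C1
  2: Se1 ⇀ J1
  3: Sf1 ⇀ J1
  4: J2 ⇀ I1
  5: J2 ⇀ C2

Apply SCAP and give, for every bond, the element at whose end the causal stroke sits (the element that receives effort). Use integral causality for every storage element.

β0 stroke at J2
β1 stroke at J2
β2 stroke at J1
β3 stroke at Sf1
β4 stroke at I1
β5 stroke at J2

bond 2 →J1  (Se1 (Se) sets effort on bond)
bond 3 →Sf1  (Sf1 fixes flow; stroke at Sf1)
bond 0 →J2  (J1 effort already set via bond 2)
bond 1 →J2  (prefer integral on C1)
bond 4 →I1  (I1 integral (f out))
bond 5 →J2  (common-f at J2 fixed by 4)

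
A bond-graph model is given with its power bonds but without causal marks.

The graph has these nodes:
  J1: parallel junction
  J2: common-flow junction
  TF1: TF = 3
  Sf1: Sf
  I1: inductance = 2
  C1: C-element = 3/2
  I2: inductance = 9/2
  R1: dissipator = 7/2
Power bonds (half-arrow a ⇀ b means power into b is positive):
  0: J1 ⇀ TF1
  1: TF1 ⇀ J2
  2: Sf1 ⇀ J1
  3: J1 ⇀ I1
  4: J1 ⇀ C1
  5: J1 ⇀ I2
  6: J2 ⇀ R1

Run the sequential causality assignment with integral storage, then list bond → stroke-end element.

#0 stroke→TF1
#1 stroke→J2
#2 stroke→Sf1
#3 stroke→I1
#4 stroke→J1
#5 stroke→I2
#6 stroke→R1

β2 →Sf1  (Sf1 fixes flow; stroke at Sf1)
β3 →I1  (I1: I, integral causality)
β4 →J1  (C1 integral (e out))
β0 →TF1  (J1: bond 4 brought effort, rest push out)
β5 →I2  (common-e at J1 fixed by 4)
β1 →J2  (through TF1, causality passes straight; one stroke at TF1)
β6 →R1  (J2: last free bond brings flow in)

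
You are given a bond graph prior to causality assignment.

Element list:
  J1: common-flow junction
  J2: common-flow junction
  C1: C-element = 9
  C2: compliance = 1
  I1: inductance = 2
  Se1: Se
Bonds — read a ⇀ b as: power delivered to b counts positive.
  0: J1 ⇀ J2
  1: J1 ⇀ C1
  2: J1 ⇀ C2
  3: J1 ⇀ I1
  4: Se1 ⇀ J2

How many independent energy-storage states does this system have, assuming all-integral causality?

β4 stroke at J2  (Se1: effort source, stroke at far end)
β0 stroke at J1  (only one flow-in slot at J2)
β1 stroke at J1  (C1 integral (e out))
β2 stroke at J1  (C2 outputs effort q/C2)
β3 stroke at I1  (closing 1-jn rule on J1)

3  (C1, C2, I1 all integral)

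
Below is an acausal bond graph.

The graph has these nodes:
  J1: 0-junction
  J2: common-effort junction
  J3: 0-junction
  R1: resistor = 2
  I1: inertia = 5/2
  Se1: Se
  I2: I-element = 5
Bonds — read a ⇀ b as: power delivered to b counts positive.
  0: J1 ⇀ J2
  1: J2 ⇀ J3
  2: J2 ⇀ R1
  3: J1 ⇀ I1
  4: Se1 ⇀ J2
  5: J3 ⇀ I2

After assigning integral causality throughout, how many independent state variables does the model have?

β4 stroke at J2  (Se1 fixes effort; stroke away)
β0 stroke at J1  (0-jn J2 has e-setter on 4)
β1 stroke at J3  (J2 effort already set via bond 4)
β2 stroke at R1  (J2 effort already set via bond 4)
β5 stroke at I2  (common-e at J3 fixed by 1)
β3 stroke at I1  (0-jn J1 has e-setter on 0)

2  (I1, I2 all integral)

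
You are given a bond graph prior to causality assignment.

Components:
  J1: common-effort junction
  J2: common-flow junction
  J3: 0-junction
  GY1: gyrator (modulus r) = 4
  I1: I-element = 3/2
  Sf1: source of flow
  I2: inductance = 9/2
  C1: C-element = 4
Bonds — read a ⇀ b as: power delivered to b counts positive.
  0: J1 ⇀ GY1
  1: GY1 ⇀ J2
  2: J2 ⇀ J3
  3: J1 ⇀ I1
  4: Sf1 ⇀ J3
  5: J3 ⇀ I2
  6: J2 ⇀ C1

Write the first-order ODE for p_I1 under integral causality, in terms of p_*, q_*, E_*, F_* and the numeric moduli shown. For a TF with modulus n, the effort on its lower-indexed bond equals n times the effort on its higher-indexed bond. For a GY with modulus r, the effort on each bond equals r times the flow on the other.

bond 4 →Sf1  (Sf1: flow source, stroke at near end)
bond 3 →I1  (I1 outputs flow p/I1)
bond 0 →J1  (only one effort-in slot at J1)
bond 1 →J2  (through GY1, causality inverts; strokes same side of GY1)
bond 5 →I2  (I2 integral (f out))
bond 2 →J3  (J3: last free bond brings effort in)
bond 6 →J2  (common-f at J2 fixed by 2)

dp_I1/dt = -4*F_Sf1 + 8*p_I2/9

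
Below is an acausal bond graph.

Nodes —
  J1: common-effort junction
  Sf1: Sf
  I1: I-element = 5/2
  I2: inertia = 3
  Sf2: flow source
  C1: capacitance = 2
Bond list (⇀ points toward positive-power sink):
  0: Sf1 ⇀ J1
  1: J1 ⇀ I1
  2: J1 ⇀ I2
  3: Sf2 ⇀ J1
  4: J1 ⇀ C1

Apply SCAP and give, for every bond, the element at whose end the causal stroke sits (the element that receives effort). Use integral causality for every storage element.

bond 0 stroke at Sf1  (source Sf1 imposes f)
bond 3 stroke at Sf2  (Sf2: flow source, stroke at near end)
bond 1 stroke at I1  (prefer integral on I1)
bond 2 stroke at I2  (I2 outputs flow p/I2)
bond 4 stroke at J1  (closing 0-jn rule on J1)

bond 0 stroke at Sf1
bond 1 stroke at I1
bond 2 stroke at I2
bond 3 stroke at Sf2
bond 4 stroke at J1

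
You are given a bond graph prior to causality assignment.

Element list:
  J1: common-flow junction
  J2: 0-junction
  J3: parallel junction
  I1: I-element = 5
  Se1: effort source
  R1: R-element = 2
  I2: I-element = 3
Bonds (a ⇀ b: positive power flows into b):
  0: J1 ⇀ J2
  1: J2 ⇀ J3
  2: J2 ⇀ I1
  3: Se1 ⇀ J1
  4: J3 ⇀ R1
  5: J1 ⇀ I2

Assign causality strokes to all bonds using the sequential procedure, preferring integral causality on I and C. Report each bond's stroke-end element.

β0 stroke→J1
β1 stroke→J2
β2 stroke→I1
β3 stroke→J1
β4 stroke→J3
β5 stroke→I2

b3 |J1  (Se1: effort source, stroke at far end)
b2 |I1  (I1 outputs flow p/I1)
b5 |I2  (I2 integral (f out))
b0 |J1  (J1: bond 5 brought flow, rest push out)
b1 |J2  (J2: last free bond brings effort in)
b4 |J3  (only one effort-in slot at J3)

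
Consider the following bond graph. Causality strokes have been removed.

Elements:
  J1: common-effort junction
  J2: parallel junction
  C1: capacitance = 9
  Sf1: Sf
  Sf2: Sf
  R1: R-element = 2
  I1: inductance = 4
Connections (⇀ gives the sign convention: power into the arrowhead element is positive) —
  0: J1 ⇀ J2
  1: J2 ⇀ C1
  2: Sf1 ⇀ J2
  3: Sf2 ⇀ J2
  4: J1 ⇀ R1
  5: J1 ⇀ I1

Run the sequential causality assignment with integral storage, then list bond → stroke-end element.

β0 stroke at J1
β1 stroke at J2
β2 stroke at Sf1
β3 stroke at Sf2
β4 stroke at R1
β5 stroke at I1

#2 stroke at Sf1  (Sf1: flow source, stroke at near end)
#3 stroke at Sf2  (Sf2: flow source, stroke at near end)
#1 stroke at J2  (C1: C, integral causality)
#0 stroke at J1  (J2 effort already set via bond 1)
#4 stroke at R1  (0-jn J1 has e-setter on 0)
#5 stroke at I1  (J1 effort already set via bond 0)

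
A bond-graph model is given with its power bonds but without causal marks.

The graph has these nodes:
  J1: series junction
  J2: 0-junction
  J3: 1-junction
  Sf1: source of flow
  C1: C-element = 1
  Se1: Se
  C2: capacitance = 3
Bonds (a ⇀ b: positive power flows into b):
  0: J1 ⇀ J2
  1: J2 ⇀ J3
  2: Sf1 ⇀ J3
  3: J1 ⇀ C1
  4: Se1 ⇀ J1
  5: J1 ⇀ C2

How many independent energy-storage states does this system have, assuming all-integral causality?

2  (C1, C2 all integral)

#2 |Sf1  (Sf1 fixes flow; stroke at Sf1)
#4 |J1  (Se1: effort source, stroke at far end)
#1 |J3  (J3 flow already set via bond 2)
#0 |J2  (closing 0-jn rule on J2)
#3 |J1  (J1 flow already set via bond 0)
#5 |J1  (J1 flow already set via bond 0)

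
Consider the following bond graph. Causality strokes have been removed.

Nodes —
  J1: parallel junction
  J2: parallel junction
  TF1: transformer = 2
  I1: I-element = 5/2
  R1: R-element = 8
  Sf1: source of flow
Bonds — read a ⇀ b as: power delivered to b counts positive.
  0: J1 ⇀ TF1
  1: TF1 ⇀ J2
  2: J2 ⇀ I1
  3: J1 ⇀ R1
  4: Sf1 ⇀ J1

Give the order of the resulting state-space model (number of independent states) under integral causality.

b4 →Sf1  (source Sf1 imposes f)
b2 →I1  (I1 integral (f out))
b1 →J2  (closing 0-jn rule on J2)
b0 →TF1  (through TF1, causality passes straight; one stroke at TF1)
b3 →J1  (only one effort-in slot at J1)

1  (I1 all integral)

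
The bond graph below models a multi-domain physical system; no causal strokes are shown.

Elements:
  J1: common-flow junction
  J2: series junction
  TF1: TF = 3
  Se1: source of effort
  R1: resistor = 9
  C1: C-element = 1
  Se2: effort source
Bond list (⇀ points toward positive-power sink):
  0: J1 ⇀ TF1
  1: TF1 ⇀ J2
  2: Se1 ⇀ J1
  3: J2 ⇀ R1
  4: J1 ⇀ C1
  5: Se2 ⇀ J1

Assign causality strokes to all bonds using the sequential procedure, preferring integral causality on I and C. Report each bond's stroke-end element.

bond 2 stroke→J1  (Se1: effort source, stroke at far end)
bond 5 stroke→J1  (source Se2 imposes e)
bond 4 stroke→J1  (C1 outputs effort q/C1)
bond 0 stroke→TF1  (J1 needs exactly one f-in)
bond 1 stroke→J2  (TF TF1: opposite of bond 0)
bond 3 stroke→R1  (J2: last free bond brings flow in)

bond 0 stroke at TF1
bond 1 stroke at J2
bond 2 stroke at J1
bond 3 stroke at R1
bond 4 stroke at J1
bond 5 stroke at J1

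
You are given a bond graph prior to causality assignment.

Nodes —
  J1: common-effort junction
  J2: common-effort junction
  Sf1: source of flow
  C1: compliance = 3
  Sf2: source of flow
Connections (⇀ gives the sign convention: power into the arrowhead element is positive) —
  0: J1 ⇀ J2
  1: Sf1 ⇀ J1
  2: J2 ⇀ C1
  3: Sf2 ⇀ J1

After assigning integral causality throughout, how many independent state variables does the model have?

β1 stroke→Sf1  (Sf1 (Sf) sets flow on bond)
β3 stroke→Sf2  (Sf2 fixes flow; stroke at Sf2)
β0 stroke→J1  (only one effort-in slot at J1)
β2 stroke→J2  (only one effort-in slot at J2)

1  (C1 all integral)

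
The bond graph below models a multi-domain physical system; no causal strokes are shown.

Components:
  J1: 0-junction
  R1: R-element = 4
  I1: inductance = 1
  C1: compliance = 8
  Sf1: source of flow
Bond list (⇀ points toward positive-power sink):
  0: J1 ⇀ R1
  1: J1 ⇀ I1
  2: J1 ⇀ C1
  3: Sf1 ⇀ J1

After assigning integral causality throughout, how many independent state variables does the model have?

b3 |Sf1  (Sf1: flow source, stroke at near end)
b1 |I1  (prefer integral on I1)
b2 |J1  (C1: C, integral causality)
b0 |R1  (J1: bond 2 brought effort, rest push out)

2  (C1, I1 all integral)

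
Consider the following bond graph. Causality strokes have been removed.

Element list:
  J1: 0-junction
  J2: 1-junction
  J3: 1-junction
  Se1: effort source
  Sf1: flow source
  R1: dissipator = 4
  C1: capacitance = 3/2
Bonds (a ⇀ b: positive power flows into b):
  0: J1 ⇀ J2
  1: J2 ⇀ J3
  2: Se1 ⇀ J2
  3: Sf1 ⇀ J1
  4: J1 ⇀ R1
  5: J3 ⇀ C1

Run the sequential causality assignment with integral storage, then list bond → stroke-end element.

β0 stroke at J1
β1 stroke at J2
β2 stroke at J2
β3 stroke at Sf1
β4 stroke at R1
β5 stroke at J3

bond 2 |J2  (Se1 (Se) sets effort on bond)
bond 3 |Sf1  (Sf1 fixes flow; stroke at Sf1)
bond 5 |J3  (C1 outputs effort q/C1)
bond 1 |J2  (closing 1-jn rule on J3)
bond 0 |J1  (closing 1-jn rule on J2)
bond 4 |R1  (0-jn J1 has e-setter on 0)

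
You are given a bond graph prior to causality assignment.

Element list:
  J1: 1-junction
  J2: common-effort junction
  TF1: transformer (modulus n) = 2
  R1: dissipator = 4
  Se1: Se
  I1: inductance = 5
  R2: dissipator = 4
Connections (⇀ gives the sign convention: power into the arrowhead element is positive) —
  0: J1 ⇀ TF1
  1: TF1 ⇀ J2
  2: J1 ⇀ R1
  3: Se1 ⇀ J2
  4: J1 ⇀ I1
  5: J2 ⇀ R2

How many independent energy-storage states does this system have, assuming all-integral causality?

b3 stroke at J2  (Se1: effort source, stroke at far end)
b1 stroke at TF1  (J2 effort already set via bond 3)
b5 stroke at R2  (common-e at J2 fixed by 3)
b0 stroke at J1  (TF1 one-in-one-out from 1)
b4 stroke at I1  (prefer integral on I1)
b2 stroke at J1  (common-f at J1 fixed by 4)

1  (I1 all integral)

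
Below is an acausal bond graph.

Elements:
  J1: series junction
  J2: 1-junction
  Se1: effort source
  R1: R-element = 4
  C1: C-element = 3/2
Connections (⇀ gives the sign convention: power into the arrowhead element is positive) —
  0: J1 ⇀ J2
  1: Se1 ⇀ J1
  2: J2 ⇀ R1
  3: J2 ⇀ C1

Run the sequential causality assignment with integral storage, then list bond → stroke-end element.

b0 →J2
b1 →J1
b2 →R1
b3 →J2

bond 1 |J1  (Se1 (Se) sets effort on bond)
bond 0 |J2  (J1 needs exactly one f-in)
bond 3 |J2  (C1 outputs effort q/C1)
bond 2 |R1  (only one flow-in slot at J2)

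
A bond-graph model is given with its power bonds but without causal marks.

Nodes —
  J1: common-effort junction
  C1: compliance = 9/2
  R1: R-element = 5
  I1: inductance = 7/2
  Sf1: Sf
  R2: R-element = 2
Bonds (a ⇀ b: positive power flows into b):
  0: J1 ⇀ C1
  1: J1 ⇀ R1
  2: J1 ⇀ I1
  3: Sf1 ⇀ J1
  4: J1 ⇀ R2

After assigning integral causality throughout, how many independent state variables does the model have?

b3 →Sf1  (source Sf1 imposes f)
b0 →J1  (C1 outputs effort q/C1)
b1 →R1  (J1 effort already set via bond 0)
b2 →I1  (common-e at J1 fixed by 0)
b4 →R2  (J1: bond 0 brought effort, rest push out)

2  (C1, I1 all integral)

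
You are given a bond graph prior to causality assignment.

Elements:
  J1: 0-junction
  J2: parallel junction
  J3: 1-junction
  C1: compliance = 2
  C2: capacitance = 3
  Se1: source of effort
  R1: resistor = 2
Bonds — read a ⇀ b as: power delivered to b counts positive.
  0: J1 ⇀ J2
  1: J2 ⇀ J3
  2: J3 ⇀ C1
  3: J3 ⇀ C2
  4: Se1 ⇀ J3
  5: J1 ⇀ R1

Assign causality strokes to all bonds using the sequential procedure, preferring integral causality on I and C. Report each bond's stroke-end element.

#4 stroke at J3  (Se1 (Se) sets effort on bond)
#2 stroke at J3  (prefer integral on C1)
#3 stroke at J3  (C2 integral (e out))
#1 stroke at J2  (closing 1-jn rule on J3)
#0 stroke at J1  (0-jn J2 has e-setter on 1)
#5 stroke at R1  (0-jn J1 has e-setter on 0)

b0 stroke→J1
b1 stroke→J2
b2 stroke→J3
b3 stroke→J3
b4 stroke→J3
b5 stroke→R1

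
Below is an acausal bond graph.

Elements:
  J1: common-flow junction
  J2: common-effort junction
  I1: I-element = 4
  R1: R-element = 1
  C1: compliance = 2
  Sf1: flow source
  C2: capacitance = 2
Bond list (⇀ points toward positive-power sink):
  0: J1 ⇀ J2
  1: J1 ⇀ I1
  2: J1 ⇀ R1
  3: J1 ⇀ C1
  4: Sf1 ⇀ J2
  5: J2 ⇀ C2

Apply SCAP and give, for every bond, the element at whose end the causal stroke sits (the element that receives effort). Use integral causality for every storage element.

b0 |J1
b1 |I1
b2 |J1
b3 |J1
b4 |Sf1
b5 |J2

bond 4 →Sf1  (Sf1: flow source, stroke at near end)
bond 1 →I1  (prefer integral on I1)
bond 0 →J1  (1-jn J1 has f-setter on 1)
bond 2 →J1  (J1: bond 1 brought flow, rest push out)
bond 3 →J1  (common-f at J1 fixed by 1)
bond 5 →J2  (J2 needs exactly one e-in)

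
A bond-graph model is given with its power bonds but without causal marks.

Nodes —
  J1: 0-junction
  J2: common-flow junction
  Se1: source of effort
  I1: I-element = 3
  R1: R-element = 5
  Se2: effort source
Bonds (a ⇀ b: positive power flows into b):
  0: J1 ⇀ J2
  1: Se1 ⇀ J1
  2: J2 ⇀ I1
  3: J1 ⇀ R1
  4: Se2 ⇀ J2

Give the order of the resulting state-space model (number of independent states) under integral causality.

β1 stroke→J1  (Se1 fixes effort; stroke away)
β4 stroke→J2  (source Se2 imposes e)
β0 stroke→J2  (common-e at J1 fixed by 1)
β3 stroke→R1  (J1 effort already set via bond 1)
β2 stroke→I1  (only one flow-in slot at J2)

1  (I1 all integral)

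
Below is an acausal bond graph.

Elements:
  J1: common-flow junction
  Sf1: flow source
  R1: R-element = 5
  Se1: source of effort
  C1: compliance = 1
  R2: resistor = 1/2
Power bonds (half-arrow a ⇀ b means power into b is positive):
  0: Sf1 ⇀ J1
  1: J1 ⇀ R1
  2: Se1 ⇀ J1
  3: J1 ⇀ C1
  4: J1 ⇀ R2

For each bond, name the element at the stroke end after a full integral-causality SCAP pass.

b0 stroke→Sf1  (Sf1 (Sf) sets flow on bond)
b2 stroke→J1  (source Se1 imposes e)
b1 stroke→J1  (J1 flow already set via bond 0)
b3 stroke→J1  (J1 flow already set via bond 0)
b4 stroke→J1  (J1: bond 0 brought flow, rest push out)

β0 →Sf1
β1 →J1
β2 →J1
β3 →J1
β4 →J1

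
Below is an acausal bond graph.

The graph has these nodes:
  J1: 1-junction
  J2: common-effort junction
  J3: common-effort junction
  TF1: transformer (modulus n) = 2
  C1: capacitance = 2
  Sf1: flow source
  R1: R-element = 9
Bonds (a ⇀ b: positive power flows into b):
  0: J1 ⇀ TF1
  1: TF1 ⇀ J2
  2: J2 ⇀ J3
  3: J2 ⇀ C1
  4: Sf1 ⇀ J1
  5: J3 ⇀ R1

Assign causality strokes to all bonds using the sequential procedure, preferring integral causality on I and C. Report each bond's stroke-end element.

b4 stroke→Sf1  (Sf1 (Sf) sets flow on bond)
b0 stroke→J1  (common-f at J1 fixed by 4)
b1 stroke→TF1  (through TF1, causality passes straight; one stroke at TF1)
b3 stroke→J2  (C1 outputs effort q/C1)
b2 stroke→J3  (J2: bond 3 brought effort, rest push out)
b5 stroke→R1  (0-jn J3 has e-setter on 2)

bond 0 →J1
bond 1 →TF1
bond 2 →J3
bond 3 →J2
bond 4 →Sf1
bond 5 →R1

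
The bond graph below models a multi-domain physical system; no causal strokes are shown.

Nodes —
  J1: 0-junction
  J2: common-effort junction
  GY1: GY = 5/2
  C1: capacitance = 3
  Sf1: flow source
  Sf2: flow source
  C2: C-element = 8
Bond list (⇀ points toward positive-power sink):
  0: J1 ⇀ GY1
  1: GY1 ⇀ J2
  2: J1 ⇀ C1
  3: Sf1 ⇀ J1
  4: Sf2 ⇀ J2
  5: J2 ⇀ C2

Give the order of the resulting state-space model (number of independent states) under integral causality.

2  (C1, C2 all integral)

β3 stroke→Sf1  (Sf1 fixes flow; stroke at Sf1)
β4 stroke→Sf2  (Sf2: flow source, stroke at near end)
β2 stroke→J1  (C1 outputs effort q/C1)
β0 stroke→GY1  (J1 effort already set via bond 2)
β1 stroke→GY1  (through GY1, causality inverts; strokes same side of GY1)
β5 stroke→J2  (closing 0-jn rule on J2)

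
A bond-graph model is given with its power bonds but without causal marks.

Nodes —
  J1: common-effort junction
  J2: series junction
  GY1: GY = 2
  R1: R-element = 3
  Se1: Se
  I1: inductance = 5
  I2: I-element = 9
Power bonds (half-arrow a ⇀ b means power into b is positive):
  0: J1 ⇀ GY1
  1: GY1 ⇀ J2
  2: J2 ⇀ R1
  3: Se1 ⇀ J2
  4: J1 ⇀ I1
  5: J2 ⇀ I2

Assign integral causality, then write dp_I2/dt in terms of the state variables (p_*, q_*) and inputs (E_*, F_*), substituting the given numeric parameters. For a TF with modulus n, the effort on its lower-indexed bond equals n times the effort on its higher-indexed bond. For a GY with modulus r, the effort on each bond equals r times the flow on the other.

dp_I2/dt = E_Se1 - 2*p_I1/5 - p_I2/3

bond 3 stroke→J2  (Se1: effort source, stroke at far end)
bond 4 stroke→I1  (I1: I, integral causality)
bond 0 stroke→J1  (J1 needs exactly one e-in)
bond 1 stroke→J2  (GY1: gyrator matches bond 0)
bond 5 stroke→I2  (prefer integral on I2)
bond 2 stroke→J2  (common-f at J2 fixed by 5)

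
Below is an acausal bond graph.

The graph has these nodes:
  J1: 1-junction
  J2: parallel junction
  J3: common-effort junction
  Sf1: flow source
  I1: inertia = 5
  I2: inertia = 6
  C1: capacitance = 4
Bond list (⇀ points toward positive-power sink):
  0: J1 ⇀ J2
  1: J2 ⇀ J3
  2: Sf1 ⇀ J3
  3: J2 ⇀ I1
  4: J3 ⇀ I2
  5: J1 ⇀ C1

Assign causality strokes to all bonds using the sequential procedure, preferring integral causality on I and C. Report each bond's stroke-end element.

bond 0 →J2
bond 1 →J3
bond 2 →Sf1
bond 3 →I1
bond 4 →I2
bond 5 →J1

#2 |Sf1  (source Sf1 imposes f)
#3 |I1  (I1: I, integral causality)
#4 |I2  (I2: I, integral causality)
#1 |J3  (J3 needs exactly one e-in)
#0 |J2  (only one effort-in slot at J2)
#5 |J1  (1-jn J1 has f-setter on 0)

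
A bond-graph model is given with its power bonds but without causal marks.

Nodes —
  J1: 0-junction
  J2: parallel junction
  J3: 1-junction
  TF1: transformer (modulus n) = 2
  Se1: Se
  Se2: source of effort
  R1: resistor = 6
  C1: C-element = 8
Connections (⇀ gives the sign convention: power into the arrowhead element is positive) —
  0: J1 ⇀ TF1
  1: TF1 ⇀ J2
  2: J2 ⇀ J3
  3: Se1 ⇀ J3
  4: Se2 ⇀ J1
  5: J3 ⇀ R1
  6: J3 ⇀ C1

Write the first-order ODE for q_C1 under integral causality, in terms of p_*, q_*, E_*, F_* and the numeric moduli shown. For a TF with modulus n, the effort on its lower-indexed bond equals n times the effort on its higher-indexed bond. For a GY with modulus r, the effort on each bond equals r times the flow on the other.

b3 →J3  (source Se1 imposes e)
b4 →J1  (Se2 (Se) sets effort on bond)
b0 →TF1  (J1 effort already set via bond 4)
b1 →J2  (TF TF1: opposite of bond 0)
b2 →J3  (J2: bond 1 brought effort, rest push out)
b6 →J3  (C1: C, integral causality)
b5 →R1  (J3 needs exactly one f-in)

dq_C1/dt = E_Se1/6 + E_Se2/12 - q_C1/48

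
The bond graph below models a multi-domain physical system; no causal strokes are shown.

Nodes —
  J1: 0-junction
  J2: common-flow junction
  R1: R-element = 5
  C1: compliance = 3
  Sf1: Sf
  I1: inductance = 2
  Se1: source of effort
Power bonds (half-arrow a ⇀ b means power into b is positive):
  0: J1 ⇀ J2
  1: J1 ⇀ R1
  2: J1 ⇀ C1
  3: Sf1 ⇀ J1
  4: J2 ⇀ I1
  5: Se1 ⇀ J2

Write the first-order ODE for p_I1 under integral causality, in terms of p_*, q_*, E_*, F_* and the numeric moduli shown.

#3 |Sf1  (Sf1 (Sf) sets flow on bond)
#5 |J2  (Se1 fixes effort; stroke away)
#2 |J1  (C1: C, integral causality)
#0 |J2  (J1: bond 2 brought effort, rest push out)
#1 |R1  (J1: bond 2 brought effort, rest push out)
#4 |I1  (only one flow-in slot at J2)

dp_I1/dt = E_Se1 + q_C1/3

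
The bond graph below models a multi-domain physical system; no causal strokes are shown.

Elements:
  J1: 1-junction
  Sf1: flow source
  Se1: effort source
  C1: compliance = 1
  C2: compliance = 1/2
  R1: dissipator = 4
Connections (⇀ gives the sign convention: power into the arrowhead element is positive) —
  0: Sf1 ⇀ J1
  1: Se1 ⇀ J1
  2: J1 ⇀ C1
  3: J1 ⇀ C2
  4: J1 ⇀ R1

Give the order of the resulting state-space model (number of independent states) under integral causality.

2  (C1, C2 all integral)

bond 0 →Sf1  (Sf1: flow source, stroke at near end)
bond 1 →J1  (source Se1 imposes e)
bond 2 →J1  (J1 flow already set via bond 0)
bond 3 →J1  (J1: bond 0 brought flow, rest push out)
bond 4 →J1  (J1: bond 0 brought flow, rest push out)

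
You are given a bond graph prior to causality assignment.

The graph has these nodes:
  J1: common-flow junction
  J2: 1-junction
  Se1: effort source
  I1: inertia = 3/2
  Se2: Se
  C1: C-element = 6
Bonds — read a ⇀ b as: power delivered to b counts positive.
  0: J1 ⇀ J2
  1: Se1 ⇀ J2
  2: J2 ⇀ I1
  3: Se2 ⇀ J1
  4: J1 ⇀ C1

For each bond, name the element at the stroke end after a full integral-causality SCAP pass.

#1 |J2  (Se1: effort source, stroke at far end)
#3 |J1  (Se2: effort source, stroke at far end)
#2 |I1  (I1 outputs flow p/I1)
#0 |J2  (J2: bond 2 brought flow, rest push out)
#4 |J1  (1-jn J1 has f-setter on 0)

bond 0 →J2
bond 1 →J2
bond 2 →I1
bond 3 →J1
bond 4 →J1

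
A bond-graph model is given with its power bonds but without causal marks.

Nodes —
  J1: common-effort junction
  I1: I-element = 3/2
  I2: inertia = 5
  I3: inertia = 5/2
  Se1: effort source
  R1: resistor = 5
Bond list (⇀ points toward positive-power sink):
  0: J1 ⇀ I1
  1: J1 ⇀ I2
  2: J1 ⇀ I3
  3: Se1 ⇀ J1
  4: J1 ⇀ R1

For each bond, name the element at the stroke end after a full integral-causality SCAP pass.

β3 |J1  (source Se1 imposes e)
β0 |I1  (J1 effort already set via bond 3)
β1 |I2  (J1 effort already set via bond 3)
β2 |I3  (J1 effort already set via bond 3)
β4 |R1  (common-e at J1 fixed by 3)

bond 0 →I1
bond 1 →I2
bond 2 →I3
bond 3 →J1
bond 4 →R1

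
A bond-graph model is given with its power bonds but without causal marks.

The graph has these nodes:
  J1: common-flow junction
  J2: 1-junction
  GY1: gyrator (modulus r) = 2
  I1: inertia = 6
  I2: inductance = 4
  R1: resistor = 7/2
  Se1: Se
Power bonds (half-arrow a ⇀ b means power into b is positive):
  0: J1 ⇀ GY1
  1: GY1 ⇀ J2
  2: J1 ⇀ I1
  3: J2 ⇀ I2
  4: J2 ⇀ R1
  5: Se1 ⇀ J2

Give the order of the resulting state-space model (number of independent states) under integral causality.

#5 stroke at J2  (Se1 fixes effort; stroke away)
#2 stroke at I1  (prefer integral on I1)
#0 stroke at J1  (common-f at J1 fixed by 2)
#1 stroke at J2  (through GY1, causality inverts; strokes same side of GY1)
#3 stroke at I2  (I2: I, integral causality)
#4 stroke at J2  (1-jn J2 has f-setter on 3)

2  (I1, I2 all integral)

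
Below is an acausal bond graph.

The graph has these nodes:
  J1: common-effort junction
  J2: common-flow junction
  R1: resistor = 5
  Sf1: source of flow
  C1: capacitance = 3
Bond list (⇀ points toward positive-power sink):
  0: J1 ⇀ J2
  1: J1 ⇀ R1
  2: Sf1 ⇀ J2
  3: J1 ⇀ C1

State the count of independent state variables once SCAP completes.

1  (C1 all integral)

bond 2 stroke at Sf1  (Sf1 fixes flow; stroke at Sf1)
bond 0 stroke at J2  (J2: bond 2 brought flow, rest push out)
bond 3 stroke at J1  (prefer integral on C1)
bond 1 stroke at R1  (J1: bond 3 brought effort, rest push out)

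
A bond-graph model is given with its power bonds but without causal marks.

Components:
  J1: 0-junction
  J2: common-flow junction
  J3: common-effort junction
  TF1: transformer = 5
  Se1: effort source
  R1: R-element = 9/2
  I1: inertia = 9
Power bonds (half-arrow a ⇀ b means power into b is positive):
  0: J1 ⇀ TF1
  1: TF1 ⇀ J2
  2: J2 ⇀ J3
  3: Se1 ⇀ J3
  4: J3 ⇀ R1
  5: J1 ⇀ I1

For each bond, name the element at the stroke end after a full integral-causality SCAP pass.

β3 →J3  (Se1: effort source, stroke at far end)
β2 →J2  (0-jn J3 has e-setter on 3)
β4 →R1  (common-e at J3 fixed by 3)
β1 →TF1  (J2: last free bond brings flow in)
β0 →J1  (TF1 one-in-one-out from 1)
β5 →I1  (J1: bond 0 brought effort, rest push out)

b0 |J1
b1 |TF1
b2 |J2
b3 |J3
b4 |R1
b5 |I1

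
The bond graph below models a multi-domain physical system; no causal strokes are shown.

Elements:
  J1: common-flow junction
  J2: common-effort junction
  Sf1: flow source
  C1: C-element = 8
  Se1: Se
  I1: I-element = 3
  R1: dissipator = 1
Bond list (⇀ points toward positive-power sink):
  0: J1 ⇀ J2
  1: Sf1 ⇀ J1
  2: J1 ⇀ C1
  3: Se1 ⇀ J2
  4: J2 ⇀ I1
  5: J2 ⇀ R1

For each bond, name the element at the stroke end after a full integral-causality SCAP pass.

β0 →J1
β1 →Sf1
β2 →J1
β3 →J2
β4 →I1
β5 →R1

bond 1 |Sf1  (source Sf1 imposes f)
bond 3 |J2  (source Se1 imposes e)
bond 0 |J1  (J1: bond 1 brought flow, rest push out)
bond 2 |J1  (J1 flow already set via bond 1)
bond 4 |I1  (0-jn J2 has e-setter on 3)
bond 5 |R1  (common-e at J2 fixed by 3)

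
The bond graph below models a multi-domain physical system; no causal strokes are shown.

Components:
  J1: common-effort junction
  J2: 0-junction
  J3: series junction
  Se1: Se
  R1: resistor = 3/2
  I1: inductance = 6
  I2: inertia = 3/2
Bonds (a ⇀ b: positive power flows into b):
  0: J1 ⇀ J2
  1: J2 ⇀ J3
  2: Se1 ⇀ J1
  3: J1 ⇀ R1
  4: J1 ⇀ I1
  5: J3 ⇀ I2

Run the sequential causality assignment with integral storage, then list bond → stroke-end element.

bond 2 stroke at J1  (source Se1 imposes e)
bond 0 stroke at J2  (J1: bond 2 brought effort, rest push out)
bond 3 stroke at R1  (0-jn J1 has e-setter on 2)
bond 4 stroke at I1  (J1 effort already set via bond 2)
bond 1 stroke at J3  (0-jn J2 has e-setter on 0)
bond 5 stroke at I2  (J3 needs exactly one f-in)

#0 →J2
#1 →J3
#2 →J1
#3 →R1
#4 →I1
#5 →I2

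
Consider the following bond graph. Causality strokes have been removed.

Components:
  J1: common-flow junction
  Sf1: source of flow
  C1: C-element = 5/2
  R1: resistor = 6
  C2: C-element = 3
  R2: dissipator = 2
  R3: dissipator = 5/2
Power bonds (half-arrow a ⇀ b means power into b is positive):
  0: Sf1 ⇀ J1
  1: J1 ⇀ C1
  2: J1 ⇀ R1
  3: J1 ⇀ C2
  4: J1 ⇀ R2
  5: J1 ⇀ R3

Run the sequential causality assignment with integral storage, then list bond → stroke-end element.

#0 stroke→Sf1  (Sf1 fixes flow; stroke at Sf1)
#1 stroke→J1  (common-f at J1 fixed by 0)
#2 stroke→J1  (J1 flow already set via bond 0)
#3 stroke→J1  (J1: bond 0 brought flow, rest push out)
#4 stroke→J1  (common-f at J1 fixed by 0)
#5 stroke→J1  (common-f at J1 fixed by 0)

bond 0 |Sf1
bond 1 |J1
bond 2 |J1
bond 3 |J1
bond 4 |J1
bond 5 |J1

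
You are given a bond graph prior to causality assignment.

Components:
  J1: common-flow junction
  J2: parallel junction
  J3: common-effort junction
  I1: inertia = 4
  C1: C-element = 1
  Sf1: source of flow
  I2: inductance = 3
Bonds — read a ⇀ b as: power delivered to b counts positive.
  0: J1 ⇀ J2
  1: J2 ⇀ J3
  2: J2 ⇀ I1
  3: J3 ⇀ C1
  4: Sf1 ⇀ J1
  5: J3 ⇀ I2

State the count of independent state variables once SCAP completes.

bond 4 →Sf1  (Sf1: flow source, stroke at near end)
bond 0 →J1  (1-jn J1 has f-setter on 4)
bond 2 →I1  (I1 outputs flow p/I1)
bond 1 →J2  (only one effort-in slot at J2)
bond 3 →J3  (C1 integral (e out))
bond 5 →I2  (J3 effort already set via bond 3)

3  (C1, I1, I2 all integral)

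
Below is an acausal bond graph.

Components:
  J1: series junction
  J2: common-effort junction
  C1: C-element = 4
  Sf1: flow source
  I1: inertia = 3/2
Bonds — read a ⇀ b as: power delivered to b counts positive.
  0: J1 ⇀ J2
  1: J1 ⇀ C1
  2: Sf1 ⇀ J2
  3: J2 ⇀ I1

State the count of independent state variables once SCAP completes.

bond 2 |Sf1  (Sf1 fixes flow; stroke at Sf1)
bond 1 |J1  (C1: C, integral causality)
bond 0 |J2  (only one flow-in slot at J1)
bond 3 |I1  (J2: bond 0 brought effort, rest push out)

2  (C1, I1 all integral)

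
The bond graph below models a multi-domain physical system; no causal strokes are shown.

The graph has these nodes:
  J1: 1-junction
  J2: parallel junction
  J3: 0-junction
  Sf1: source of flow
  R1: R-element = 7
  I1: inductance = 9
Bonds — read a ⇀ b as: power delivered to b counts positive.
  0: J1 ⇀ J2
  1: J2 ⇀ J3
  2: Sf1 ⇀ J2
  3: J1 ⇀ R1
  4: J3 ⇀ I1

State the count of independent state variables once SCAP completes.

#2 →Sf1  (Sf1 fixes flow; stroke at Sf1)
#4 →I1  (prefer integral on I1)
#1 →J3  (only one effort-in slot at J3)
#0 →J2  (J2: last free bond brings effort in)
#3 →J1  (common-f at J1 fixed by 0)

1  (I1 all integral)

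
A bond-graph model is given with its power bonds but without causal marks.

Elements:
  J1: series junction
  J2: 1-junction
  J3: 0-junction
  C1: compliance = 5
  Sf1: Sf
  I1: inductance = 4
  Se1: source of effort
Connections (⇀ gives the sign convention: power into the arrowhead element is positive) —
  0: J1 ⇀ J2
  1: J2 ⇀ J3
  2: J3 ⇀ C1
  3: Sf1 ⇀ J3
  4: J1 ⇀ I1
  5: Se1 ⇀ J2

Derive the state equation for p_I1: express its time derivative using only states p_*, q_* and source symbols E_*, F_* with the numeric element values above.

dp_I1/dt = E_Se1 - q_C1/5

#3 |Sf1  (source Sf1 imposes f)
#5 |J2  (source Se1 imposes e)
#2 |J3  (C1 integral (e out))
#1 |J2  (common-e at J3 fixed by 2)
#0 |J1  (only one flow-in slot at J2)
#4 |I1  (only one flow-in slot at J1)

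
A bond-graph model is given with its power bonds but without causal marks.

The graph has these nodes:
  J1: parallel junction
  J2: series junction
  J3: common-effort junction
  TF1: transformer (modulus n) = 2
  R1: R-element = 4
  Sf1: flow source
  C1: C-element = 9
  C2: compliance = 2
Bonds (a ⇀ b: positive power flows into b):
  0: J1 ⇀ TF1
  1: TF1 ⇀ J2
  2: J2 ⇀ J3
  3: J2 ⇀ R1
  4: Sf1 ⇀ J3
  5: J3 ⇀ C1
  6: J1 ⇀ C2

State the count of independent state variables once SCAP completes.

2  (C1, C2 all integral)

#4 stroke→Sf1  (source Sf1 imposes f)
#5 stroke→J3  (C1 integral (e out))
#2 stroke→J2  (J3 effort already set via bond 5)
#6 stroke→J1  (C2 integral (e out))
#0 stroke→TF1  (J1 effort already set via bond 6)
#1 stroke→J2  (through TF1, causality passes straight; one stroke at TF1)
#3 stroke→R1  (J2: last free bond brings flow in)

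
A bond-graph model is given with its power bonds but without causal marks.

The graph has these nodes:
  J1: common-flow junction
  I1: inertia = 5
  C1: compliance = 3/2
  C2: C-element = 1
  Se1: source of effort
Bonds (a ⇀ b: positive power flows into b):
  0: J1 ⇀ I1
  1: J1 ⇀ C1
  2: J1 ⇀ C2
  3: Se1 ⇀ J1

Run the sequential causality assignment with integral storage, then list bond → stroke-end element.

β0 →I1
β1 →J1
β2 →J1
β3 →J1

#3 →J1  (Se1: effort source, stroke at far end)
#0 →I1  (I1 outputs flow p/I1)
#1 →J1  (common-f at J1 fixed by 0)
#2 →J1  (J1 flow already set via bond 0)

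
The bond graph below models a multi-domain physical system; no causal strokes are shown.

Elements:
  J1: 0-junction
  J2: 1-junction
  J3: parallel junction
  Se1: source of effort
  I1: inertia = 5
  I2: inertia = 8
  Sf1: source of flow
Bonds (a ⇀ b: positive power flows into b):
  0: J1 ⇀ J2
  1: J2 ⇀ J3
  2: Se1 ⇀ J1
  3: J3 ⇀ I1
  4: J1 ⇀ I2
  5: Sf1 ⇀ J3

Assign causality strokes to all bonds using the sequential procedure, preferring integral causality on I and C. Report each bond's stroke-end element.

β2 |J1  (source Se1 imposes e)
β5 |Sf1  (Sf1: flow source, stroke at near end)
β0 |J2  (common-e at J1 fixed by 2)
β4 |I2  (common-e at J1 fixed by 2)
β1 |J3  (closing 1-jn rule on J2)
β3 |I1  (J3: bond 1 brought effort, rest push out)

bond 0 |J2
bond 1 |J3
bond 2 |J1
bond 3 |I1
bond 4 |I2
bond 5 |Sf1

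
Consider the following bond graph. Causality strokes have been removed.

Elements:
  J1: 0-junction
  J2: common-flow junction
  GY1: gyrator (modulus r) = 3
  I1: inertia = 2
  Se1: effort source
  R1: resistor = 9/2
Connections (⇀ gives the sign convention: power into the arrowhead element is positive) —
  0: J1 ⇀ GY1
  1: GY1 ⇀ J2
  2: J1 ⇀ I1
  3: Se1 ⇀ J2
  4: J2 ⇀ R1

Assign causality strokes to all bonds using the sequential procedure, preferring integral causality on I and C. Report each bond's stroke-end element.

b0 stroke at J1
b1 stroke at J2
b2 stroke at I1
b3 stroke at J2
b4 stroke at R1

β3 →J2  (source Se1 imposes e)
β2 →I1  (I1: I, integral causality)
β0 →J1  (closing 0-jn rule on J1)
β1 →J2  (through GY1, causality inverts; strokes same side of GY1)
β4 →R1  (J2: last free bond brings flow in)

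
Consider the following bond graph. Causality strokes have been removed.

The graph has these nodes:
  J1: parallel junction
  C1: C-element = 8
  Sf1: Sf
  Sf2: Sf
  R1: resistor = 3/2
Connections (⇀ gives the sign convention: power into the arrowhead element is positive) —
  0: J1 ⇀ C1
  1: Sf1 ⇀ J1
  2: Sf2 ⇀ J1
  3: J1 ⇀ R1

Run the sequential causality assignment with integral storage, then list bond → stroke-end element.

b1 →Sf1  (Sf1 fixes flow; stroke at Sf1)
b2 →Sf2  (Sf2 (Sf) sets flow on bond)
b0 →J1  (C1: C, integral causality)
b3 →R1  (J1 effort already set via bond 0)

b0 stroke→J1
b1 stroke→Sf1
b2 stroke→Sf2
b3 stroke→R1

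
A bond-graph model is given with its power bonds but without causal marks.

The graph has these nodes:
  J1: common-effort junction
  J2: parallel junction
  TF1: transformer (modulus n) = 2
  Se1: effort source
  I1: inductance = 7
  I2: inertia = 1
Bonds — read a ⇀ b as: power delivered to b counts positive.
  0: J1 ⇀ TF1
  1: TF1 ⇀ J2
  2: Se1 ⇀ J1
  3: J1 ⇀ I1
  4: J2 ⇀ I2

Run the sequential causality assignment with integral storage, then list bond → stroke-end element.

β0 |TF1
β1 |J2
β2 |J1
β3 |I1
β4 |I2

bond 2 stroke at J1  (Se1 fixes effort; stroke away)
bond 0 stroke at TF1  (0-jn J1 has e-setter on 2)
bond 3 stroke at I1  (J1 effort already set via bond 2)
bond 1 stroke at J2  (TF1 one-in-one-out from 0)
bond 4 stroke at I2  (J2 effort already set via bond 1)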